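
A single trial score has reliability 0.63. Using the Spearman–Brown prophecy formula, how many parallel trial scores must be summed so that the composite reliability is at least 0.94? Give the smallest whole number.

k ≥ ρ*(1−ρ₁)/(ρ₁(1−ρ*)) = 0.94·0.37 / (0.63·0.06) = 9.201.
Smallest integer k = 10.

10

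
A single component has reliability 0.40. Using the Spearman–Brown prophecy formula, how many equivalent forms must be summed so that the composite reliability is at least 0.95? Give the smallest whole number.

k ≥ ρ*(1−ρ₁)/(ρ₁(1−ρ*)) = 0.95·0.60 / (0.40·0.05) = 28.500.
Smallest integer k = 29.

29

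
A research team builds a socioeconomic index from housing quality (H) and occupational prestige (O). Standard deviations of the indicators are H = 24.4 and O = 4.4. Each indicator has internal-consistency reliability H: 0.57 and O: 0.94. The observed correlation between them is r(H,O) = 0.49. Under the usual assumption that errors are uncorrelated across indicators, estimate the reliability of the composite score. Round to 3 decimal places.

0.643

Var(H+O) = 24.4² + 4.4² + 2·[24.4·4.4·0.49] = 614.72 + 105.213 = 719.933.
Under uncorrelated errors the observed covariances equal the true-score covariances, so only the own-variance terms attenuate.
True-score variance = [24.4²·0.57 + 4.4²·0.94] + 105.213 = 357.554 + 105.213 = 462.766.
Reliability = 462.766 / 719.933 = 0.643.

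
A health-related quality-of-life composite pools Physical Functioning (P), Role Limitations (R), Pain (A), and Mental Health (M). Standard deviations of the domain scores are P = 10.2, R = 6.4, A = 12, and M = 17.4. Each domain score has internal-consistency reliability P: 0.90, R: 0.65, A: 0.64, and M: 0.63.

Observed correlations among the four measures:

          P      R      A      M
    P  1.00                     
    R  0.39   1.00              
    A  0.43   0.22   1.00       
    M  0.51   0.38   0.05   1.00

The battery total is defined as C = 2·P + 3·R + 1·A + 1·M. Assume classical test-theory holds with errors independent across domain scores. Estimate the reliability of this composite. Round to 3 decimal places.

0.865

Var(C) = 2²·10.2² + 3²·6.4² + 12² + 17.4² + 2·[6·10.2·6.4·0.39 + 2·10.2·12·0.43 + 2·10.2·17.4·0.51 + 3·6.4·12·0.22 + 3·6.4·17.4·0.38 + 12·17.4·0.05] = 1231.56 + 1254.25 = 2485.81.
Under uncorrelated errors the observed covariances equal the true-score covariances, so only the own-variance terms attenuate.
True-score variance = [2²·10.2²·0.90 + 3²·6.4²·0.65 + 12²·0.64 + 17.4²·0.63] + 1254.25 = 897.059 + 1254.25 = 2151.31.
Reliability = 2151.31 / 2485.81 = 0.865.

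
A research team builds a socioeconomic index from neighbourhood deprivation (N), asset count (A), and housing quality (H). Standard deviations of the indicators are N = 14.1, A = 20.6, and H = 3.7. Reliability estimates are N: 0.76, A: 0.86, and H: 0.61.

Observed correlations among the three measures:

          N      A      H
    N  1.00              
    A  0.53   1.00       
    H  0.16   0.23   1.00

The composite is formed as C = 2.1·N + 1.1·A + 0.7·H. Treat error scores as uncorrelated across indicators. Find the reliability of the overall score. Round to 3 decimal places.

Var(C) = 2.1²·14.1² + 1.1²·20.6² + 0.7²·3.7² + 2·[2.31·14.1·20.6·0.53 + 1.47·14.1·3.7·0.16 + 0.77·20.6·3.7·0.23] = 1396.94 + 762.758 = 2159.69.
With uncorrelated errors the cross-covariances are all true-score covariance, so they carry over unchanged; only the diagonal terms shrink to ρᵢσᵢ².
True-score variance = [2.1²·14.1²·0.76 + 1.1²·20.6²·0.86 + 0.7²·3.7²·0.61] + 762.758 = 1112.01 + 762.758 = 1874.77.
Reliability = 1874.77 / 2159.69 = 0.868.

0.868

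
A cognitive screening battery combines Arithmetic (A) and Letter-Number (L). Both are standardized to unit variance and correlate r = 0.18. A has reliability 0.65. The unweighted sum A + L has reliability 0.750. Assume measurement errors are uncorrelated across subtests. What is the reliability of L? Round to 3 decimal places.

Var(A+L) = 2 + 2·0.18 = 2.360.
True-score variance = ρ_A + ρ_L + 2·0.18, so 0.750 = (0.65 + ρ_L + 0.36) / 2.360.
ρ_L = 0.750·2.360 − 0.65 − 0.36 = 0.760.

0.760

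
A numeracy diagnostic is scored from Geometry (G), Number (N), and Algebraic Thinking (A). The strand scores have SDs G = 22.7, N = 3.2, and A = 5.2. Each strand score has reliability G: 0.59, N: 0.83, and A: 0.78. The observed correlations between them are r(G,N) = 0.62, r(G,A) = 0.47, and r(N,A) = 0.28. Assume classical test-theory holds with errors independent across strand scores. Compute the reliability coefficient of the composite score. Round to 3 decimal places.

0.713

Var(G+N+A) = 22.7² + 3.2² + 5.2² + 2·[22.7·3.2·0.62 + 22.7·5.2·0.47 + 3.2·5.2·0.28] = 552.57 + 210.35 = 762.92.
Under uncorrelated errors the observed covariances equal the true-score covariances, so only the own-variance terms attenuate.
True-score variance = [22.7²·0.59 + 3.2²·0.83 + 5.2²·0.78] + 210.35 = 333.611 + 210.35 = 543.961.
Reliability = 543.961 / 762.92 = 0.713.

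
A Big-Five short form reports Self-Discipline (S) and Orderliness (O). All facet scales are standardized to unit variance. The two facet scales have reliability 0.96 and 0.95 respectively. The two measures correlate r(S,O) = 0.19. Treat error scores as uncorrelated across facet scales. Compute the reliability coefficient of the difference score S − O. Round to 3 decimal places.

Var(S−O) = 1 + 1 − 2·0.19 = 2 − 0.38 = 1.62.
Under uncorrelated errors the observed covariances equal the true-score covariances, so only the own-variance terms attenuate.
True-score variance = [0.96 + 0.95] − 0.38 = 1.91 − 0.38 = 1.53.
Reliability = 1.53 / 1.62 = 0.944.

0.944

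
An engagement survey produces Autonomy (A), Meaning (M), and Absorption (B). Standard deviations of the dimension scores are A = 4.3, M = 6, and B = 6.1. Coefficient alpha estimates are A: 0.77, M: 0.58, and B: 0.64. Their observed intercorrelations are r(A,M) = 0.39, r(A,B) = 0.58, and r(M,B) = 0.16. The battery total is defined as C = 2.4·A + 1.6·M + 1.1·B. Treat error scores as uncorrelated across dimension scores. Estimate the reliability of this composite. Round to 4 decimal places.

0.8118

Var(C) = 2.4²·4.3² + 1.6²·6² + 1.1²·6.1² + 2·[3.84·4.3·6·0.39 + 2.64·4.3·6.1·0.58 + 1.76·6·6.1·0.16] = 243.686 + 178.216 = 421.903.
Because errors are independent across components, Cov(Tᵢ,Tⱼ) = Cov(Xᵢ,Xⱼ); the off-diagonal part of the true-score variance is the same as above.
True-score variance = [2.4²·4.3²·0.77 + 1.6²·6²·0.58 + 1.1²·6.1²·0.64] + 178.216 = 164.275 + 178.216 = 342.491.
Reliability = 342.491 / 421.903 = 0.8118.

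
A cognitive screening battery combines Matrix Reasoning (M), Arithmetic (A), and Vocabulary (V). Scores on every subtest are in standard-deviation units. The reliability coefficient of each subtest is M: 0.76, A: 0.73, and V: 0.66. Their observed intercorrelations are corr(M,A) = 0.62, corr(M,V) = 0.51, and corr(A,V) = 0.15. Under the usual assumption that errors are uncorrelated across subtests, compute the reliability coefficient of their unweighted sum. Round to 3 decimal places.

0.847

Var(M+A+V) = 3 + 2·[0.62 + 0.51 + 0.15] = 3 + 2.56 = 5.56.
With uncorrelated errors the cross-covariances are all true-score covariance, so they carry over unchanged; only the diagonal terms shrink to ρᵢσᵢ².
True-score variance = [0.76 + 0.73 + 0.66] + 2.56 = 2.15 + 2.56 = 4.71.
Reliability = 4.71 / 5.56 = 0.847.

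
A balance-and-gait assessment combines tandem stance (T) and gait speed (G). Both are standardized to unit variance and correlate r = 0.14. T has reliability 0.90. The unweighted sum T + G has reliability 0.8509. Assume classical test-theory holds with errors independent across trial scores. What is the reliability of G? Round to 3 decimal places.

0.760

Var(T+G) = 2 + 2·0.14 = 2.280.
True-score variance = ρ_T + ρ_G + 2·0.14, so 0.8509 = (0.90 + ρ_G + 0.28) / 2.280.
ρ_G = 0.8509·2.280 − 0.90 − 0.28 = 0.760.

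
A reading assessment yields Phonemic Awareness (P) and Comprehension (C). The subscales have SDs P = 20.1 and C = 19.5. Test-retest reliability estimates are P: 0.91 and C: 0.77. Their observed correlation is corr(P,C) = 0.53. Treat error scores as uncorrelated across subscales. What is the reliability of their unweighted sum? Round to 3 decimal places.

Var(P+C) = 20.1² + 19.5² + 2·[20.1·19.5·0.53] = 784.26 + 415.467 = 1199.73.
With uncorrelated errors the cross-covariances are all true-score covariance, so they carry over unchanged; only the diagonal terms shrink to ρᵢσᵢ².
True-score variance = [20.1²·0.91 + 19.5²·0.77] + 415.467 = 660.442 + 415.467 = 1075.91.
Reliability = 1075.91 / 1199.73 = 0.897.

0.897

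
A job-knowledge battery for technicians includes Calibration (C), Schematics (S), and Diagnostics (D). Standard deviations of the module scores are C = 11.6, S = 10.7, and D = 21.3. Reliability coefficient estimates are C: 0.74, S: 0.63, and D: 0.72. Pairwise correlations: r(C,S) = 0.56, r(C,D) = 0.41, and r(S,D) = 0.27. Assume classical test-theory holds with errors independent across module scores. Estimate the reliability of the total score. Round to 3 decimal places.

Var(C+S+D) = 11.6² + 10.7² + 21.3² + 2·[11.6·10.7·0.56 + 11.6·21.3·0.41 + 10.7·21.3·0.27] = 702.74 + 464.691 = 1167.43.
Under uncorrelated errors the observed covariances equal the true-score covariances, so only the own-variance terms attenuate.
True-score variance = [11.6²·0.74 + 10.7²·0.63 + 21.3²·0.72] + 464.691 = 498.36 + 464.691 = 963.051.
Reliability = 963.051 / 1167.43 = 0.825.

0.825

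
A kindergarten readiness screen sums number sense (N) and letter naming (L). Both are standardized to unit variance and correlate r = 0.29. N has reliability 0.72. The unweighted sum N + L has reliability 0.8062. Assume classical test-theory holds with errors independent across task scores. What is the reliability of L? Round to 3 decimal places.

0.780

Var(N+L) = 2 + 2·0.29 = 2.580.
True-score variance = ρ_N + ρ_L + 2·0.29, so 0.8062 = (0.72 + ρ_L + 0.58) / 2.580.
ρ_L = 0.8062·2.580 − 0.72 − 0.58 = 0.780.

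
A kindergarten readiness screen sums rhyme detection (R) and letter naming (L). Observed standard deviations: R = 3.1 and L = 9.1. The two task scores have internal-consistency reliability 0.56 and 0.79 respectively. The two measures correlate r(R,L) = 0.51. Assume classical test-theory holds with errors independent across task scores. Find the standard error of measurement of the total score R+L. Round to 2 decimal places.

4.65

Var(total) = 92.42 + 28.7742 = 121.194.
True-score variance = 70.8015 + 28.7742 = 99.5757, so reliability = 0.8216.
Error variance = 121.194 − 99.5757 = 21.6185; SEM = √21.6185 = 4.65.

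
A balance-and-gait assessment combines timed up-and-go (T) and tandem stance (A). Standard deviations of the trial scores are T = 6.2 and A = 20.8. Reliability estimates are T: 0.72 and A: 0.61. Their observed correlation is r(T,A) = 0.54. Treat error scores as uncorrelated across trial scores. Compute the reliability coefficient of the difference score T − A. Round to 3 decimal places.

Var(T−A) = 6.2² + 20.8² − 2·6.2·20.8·0.54 = 471.08 − 139.277 = 331.803.
Because errors are independent across components, Cov(Tᵢ,Tⱼ) = Cov(Xᵢ,Xⱼ); the off-diagonal part of the true-score variance is the same as above.
True-score variance = [6.2²·0.72 + 20.8²·0.61] − 139.277 = 291.587 − 139.277 = 152.31.
Reliability = 152.31 / 331.803 = 0.459.

0.459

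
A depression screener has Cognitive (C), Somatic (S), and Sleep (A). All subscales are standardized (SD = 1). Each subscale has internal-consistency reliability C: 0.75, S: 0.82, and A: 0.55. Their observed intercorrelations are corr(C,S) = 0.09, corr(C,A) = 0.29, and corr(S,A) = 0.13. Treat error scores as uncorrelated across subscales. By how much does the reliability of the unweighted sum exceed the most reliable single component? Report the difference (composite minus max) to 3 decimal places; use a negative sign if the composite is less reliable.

-0.039

Var(sum) = 3 + 1.02 = 4.02; true-score variance = 2.12 + 1.02 = 3.14; composite reliability = 0.7811.
Max component reliability = 0.8200.
Difference = 0.7811 − 0.8200 = -0.039.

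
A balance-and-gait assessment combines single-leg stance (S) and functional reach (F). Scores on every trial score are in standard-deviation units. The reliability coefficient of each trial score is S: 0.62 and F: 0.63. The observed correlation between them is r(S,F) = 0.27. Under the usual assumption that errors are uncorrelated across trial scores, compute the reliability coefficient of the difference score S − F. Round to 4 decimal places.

0.4863

Var(S−F) = 1 + 1 − 2·0.27 = 2 − 0.54 = 1.46.
Under uncorrelated errors the observed covariances equal the true-score covariances, so only the own-variance terms attenuate.
True-score variance = [0.62 + 0.63] − 0.54 = 1.25 − 0.54 = 0.71.
Reliability = 0.71 / 1.46 = 0.4863.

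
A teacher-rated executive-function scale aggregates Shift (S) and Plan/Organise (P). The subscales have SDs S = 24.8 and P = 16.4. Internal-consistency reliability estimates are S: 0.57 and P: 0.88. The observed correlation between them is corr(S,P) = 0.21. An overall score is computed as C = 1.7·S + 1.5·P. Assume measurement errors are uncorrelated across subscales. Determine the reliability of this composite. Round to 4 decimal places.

Var(C) = 1.7²·24.8² + 1.5²·16.4² + 2·[2.55·24.8·16.4·0.21] = 2382.63 + 435.597 = 2818.22.
With uncorrelated errors the cross-covariances are all true-score covariance, so they carry over unchanged; only the diagonal terms shrink to ρᵢσᵢ².
True-score variance = [1.7²·24.8²·0.57 + 1.5²·16.4²·0.88] + 435.597 = 1545.7 + 435.597 = 1981.29.
Reliability = 1981.29 / 2818.22 = 0.7030.

0.7030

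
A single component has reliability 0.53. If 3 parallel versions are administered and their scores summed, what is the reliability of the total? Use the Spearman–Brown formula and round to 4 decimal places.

0.7718

ρ_k = kρ / (1 + (k−1)ρ) = 3·0.53 / (1 + 2·0.53) = 1.590 / 2.060 = 0.7718.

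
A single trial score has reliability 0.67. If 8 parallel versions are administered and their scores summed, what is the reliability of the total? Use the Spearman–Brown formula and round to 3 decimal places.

0.942

ρ_k = kρ / (1 + (k−1)ρ) = 8·0.67 / (1 + 7·0.67) = 5.360 / 5.690 = 0.942.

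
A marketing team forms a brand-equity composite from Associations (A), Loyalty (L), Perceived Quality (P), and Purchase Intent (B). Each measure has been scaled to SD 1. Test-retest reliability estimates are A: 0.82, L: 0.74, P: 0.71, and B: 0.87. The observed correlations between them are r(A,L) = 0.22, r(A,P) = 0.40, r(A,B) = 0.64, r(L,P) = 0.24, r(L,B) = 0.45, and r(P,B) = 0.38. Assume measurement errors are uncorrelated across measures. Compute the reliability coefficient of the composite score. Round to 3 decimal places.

0.901

Var(A+L+P+B) = 4 + 2·[0.22 + 0.40 + 0.64 + 0.24 + 0.45 + 0.38] = 4 + 4.66 = 8.66.
Because errors are independent across components, Cov(Tᵢ,Tⱼ) = Cov(Xᵢ,Xⱼ); the off-diagonal part of the true-score variance is the same as above.
True-score variance = [0.82 + 0.74 + 0.71 + 0.87] + 4.66 = 3.14 + 4.66 = 7.8.
Reliability = 7.8 / 8.66 = 0.901.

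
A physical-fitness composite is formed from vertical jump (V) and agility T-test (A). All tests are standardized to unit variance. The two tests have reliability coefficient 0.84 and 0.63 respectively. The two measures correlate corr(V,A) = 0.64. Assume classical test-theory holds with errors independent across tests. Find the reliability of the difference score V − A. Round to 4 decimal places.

Var(V−A) = 1 + 1 − 2·0.64 = 2 − 1.28 = 0.72.
Under uncorrelated errors the observed covariances equal the true-score covariances, so only the own-variance terms attenuate.
True-score variance = [0.84 + 0.63] − 1.28 = 1.47 − 1.28 = 0.19.
Reliability = 0.19 / 0.72 = 0.2639.

0.2639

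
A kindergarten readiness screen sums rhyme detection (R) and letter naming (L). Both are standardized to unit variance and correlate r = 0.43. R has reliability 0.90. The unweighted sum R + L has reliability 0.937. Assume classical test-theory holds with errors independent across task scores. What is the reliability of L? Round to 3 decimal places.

0.920

Var(R+L) = 2 + 2·0.43 = 2.860.
True-score variance = ρ_R + ρ_L + 2·0.43, so 0.937 = (0.90 + ρ_L + 0.86) / 2.860.
ρ_L = 0.937·2.860 − 0.90 − 0.86 = 0.920.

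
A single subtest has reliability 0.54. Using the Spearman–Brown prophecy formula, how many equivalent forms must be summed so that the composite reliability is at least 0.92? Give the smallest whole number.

k ≥ ρ*(1−ρ₁)/(ρ₁(1−ρ*)) = 0.92·0.46 / (0.54·0.08) = 9.796.
Smallest integer k = 10.

10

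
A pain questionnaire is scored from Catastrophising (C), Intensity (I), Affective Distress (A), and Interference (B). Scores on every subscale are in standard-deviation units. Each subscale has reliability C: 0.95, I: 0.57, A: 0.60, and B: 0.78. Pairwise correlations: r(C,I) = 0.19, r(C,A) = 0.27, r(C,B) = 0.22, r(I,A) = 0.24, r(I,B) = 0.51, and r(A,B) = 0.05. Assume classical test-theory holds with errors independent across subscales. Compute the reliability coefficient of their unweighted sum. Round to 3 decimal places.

Var(C+I+A+B) = 4 + 2·[0.19 + 0.27 + 0.22 + 0.24 + 0.51 + 0.05] = 4 + 2.96 = 6.96.
Because errors are independent across components, Cov(Tᵢ,Tⱼ) = Cov(Xᵢ,Xⱼ); the off-diagonal part of the true-score variance is the same as above.
True-score variance = [0.95 + 0.57 + 0.60 + 0.78] + 2.96 = 2.9 + 2.96 = 5.86.
Reliability = 5.86 / 6.96 = 0.842.

0.842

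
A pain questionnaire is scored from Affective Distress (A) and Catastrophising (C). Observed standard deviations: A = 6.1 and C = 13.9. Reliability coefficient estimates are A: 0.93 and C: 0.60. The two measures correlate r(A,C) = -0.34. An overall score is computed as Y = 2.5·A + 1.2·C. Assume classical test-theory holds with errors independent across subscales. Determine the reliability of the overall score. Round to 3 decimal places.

0.622

Var(Y) = 2.5²·6.1² + 1.2²·13.9² + 2·[3·6.1·13.9·(-0.34)] = 510.785 − 172.972 = 337.813.
Under uncorrelated errors the observed covariances equal the true-score covariances, so only the own-variance terms attenuate.
True-score variance = [2.5²·6.1²·0.93 + 1.2²·13.9²·0.60] − 172.972 = 383.217 − 172.972 = 210.245.
Reliability = 210.245 / 337.813 = 0.622.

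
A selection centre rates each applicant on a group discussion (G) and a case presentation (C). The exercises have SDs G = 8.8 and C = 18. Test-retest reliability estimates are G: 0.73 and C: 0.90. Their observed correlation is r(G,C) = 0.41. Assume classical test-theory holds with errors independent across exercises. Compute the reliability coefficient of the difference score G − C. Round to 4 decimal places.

Var(G−C) = 8.8² + 18² − 2·8.8·18·0.41 = 401.44 − 129.888 = 271.552.
Because errors are independent across components, Cov(Tᵢ,Tⱼ) = Cov(Xᵢ,Xⱼ); the off-diagonal part of the true-score variance is the same as above.
True-score variance = [8.8²·0.73 + 18²·0.90] − 129.888 = 348.131 − 129.888 = 218.243.
Reliability = 218.243 / 271.552 = 0.8037.

0.8037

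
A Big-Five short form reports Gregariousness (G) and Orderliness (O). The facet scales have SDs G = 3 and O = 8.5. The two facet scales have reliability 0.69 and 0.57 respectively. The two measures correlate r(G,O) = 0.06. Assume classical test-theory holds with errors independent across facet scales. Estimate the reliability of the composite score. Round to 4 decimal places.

Var(G+O) = 3² + 8.5² + 2·[3·8.5·0.06] = 81.25 + 3.06 = 84.31.
With uncorrelated errors the cross-covariances are all true-score covariance, so they carry over unchanged; only the diagonal terms shrink to ρᵢσᵢ².
True-score variance = [3²·0.69 + 8.5²·0.57] + 3.06 = 47.3925 + 3.06 = 50.4525.
Reliability = 50.4525 / 84.31 = 0.5984.

0.5984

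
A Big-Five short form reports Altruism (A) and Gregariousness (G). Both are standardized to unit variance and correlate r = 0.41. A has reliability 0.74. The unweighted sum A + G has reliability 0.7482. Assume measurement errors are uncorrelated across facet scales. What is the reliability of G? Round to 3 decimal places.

0.550

Var(A+G) = 2 + 2·0.41 = 2.820.
True-score variance = ρ_A + ρ_G + 2·0.41, so 0.7482 = (0.74 + ρ_G + 0.82) / 2.820.
ρ_G = 0.7482·2.820 − 0.74 − 0.82 = 0.550.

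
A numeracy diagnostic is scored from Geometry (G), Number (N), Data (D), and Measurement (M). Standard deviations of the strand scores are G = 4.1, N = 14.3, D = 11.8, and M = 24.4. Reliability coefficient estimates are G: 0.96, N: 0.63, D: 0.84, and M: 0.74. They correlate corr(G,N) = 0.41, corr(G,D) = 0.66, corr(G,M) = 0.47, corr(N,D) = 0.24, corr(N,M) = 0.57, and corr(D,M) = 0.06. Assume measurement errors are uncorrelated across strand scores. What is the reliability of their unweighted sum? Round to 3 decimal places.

Var(G+N+D+M) = 4.1² + 14.3² + 11.8² + 24.4² + 2·[4.1·14.3·0.41 + 4.1·11.8·0.66 + 4.1·24.4·0.47 + 14.3·11.8·0.24 + 14.3·24.4·0.57 + 11.8·24.4·0.06] = 955.9 + 719.29 = 1675.19.
Under uncorrelated errors the observed covariances equal the true-score covariances, so only the own-variance terms attenuate.
True-score variance = [4.1²·0.96 + 14.3²·0.63 + 11.8²·0.84 + 24.4²·0.74] + 719.29 = 702.494 + 719.29 = 1421.78.
Reliability = 1421.78 / 1675.19 = 0.849.

0.849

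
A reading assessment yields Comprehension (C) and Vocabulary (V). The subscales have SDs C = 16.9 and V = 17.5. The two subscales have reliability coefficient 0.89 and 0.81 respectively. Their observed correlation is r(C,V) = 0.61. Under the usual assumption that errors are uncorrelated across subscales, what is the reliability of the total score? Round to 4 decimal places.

Var(C+V) = 16.9² + 17.5² + 2·[16.9·17.5·0.61] = 591.86 + 360.815 = 952.675.
Because errors are independent across components, Cov(Tᵢ,Tⱼ) = Cov(Xᵢ,Xⱼ); the off-diagonal part of the true-score variance is the same as above.
True-score variance = [16.9²·0.89 + 17.5²·0.81] + 360.815 = 502.255 + 360.815 = 863.07.
Reliability = 863.07 / 952.675 = 0.9059.

0.9059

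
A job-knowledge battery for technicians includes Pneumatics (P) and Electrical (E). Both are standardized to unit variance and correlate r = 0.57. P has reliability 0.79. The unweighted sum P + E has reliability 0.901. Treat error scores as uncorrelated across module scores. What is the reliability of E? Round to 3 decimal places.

0.899

Var(P+E) = 2 + 2·0.57 = 3.140.
True-score variance = ρ_P + ρ_E + 2·0.57, so 0.901 = (0.79 + ρ_E + 1.14) / 3.140.
ρ_E = 0.901·3.140 − 0.79 − 1.14 = 0.899.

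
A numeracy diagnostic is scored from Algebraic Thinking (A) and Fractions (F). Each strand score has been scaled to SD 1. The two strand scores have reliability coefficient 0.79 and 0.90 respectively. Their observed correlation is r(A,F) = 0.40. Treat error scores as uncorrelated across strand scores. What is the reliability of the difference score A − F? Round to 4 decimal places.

0.7417

Var(A−F) = 1 + 1 − 2·0.40 = 2 − 0.8 = 1.2.
Under uncorrelated errors the observed covariances equal the true-score covariances, so only the own-variance terms attenuate.
True-score variance = [0.79 + 0.90] − 0.8 = 1.69 − 0.8 = 0.89.
Reliability = 0.89 / 1.2 = 0.7417.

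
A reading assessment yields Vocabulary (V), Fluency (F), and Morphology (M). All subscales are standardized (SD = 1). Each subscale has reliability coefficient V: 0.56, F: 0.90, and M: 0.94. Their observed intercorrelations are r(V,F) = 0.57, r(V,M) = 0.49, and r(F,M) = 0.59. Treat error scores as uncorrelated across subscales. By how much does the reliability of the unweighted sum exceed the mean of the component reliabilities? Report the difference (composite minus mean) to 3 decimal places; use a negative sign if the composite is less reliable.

Var(sum) = 3 + 3.3 = 6.3; true-score variance = 2.4 + 3.3 = 5.7; composite reliability = 0.9048.
Mean component reliability = 0.8000.
Difference = 0.9048 − 0.8000 = 0.105.

0.105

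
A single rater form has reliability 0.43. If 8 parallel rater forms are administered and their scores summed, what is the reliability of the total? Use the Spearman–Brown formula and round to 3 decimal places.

0.858

ρ_k = kρ / (1 + (k−1)ρ) = 8·0.43 / (1 + 7·0.43) = 3.440 / 4.010 = 0.858.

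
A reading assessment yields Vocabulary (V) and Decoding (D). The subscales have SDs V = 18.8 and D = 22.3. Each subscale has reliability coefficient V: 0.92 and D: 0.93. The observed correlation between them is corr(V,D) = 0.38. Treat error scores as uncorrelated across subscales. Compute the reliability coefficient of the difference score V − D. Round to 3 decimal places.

0.881

Var(V−D) = 18.8² + 22.3² − 2·18.8·22.3·0.38 = 850.73 − 318.622 = 532.108.
Under uncorrelated errors the observed covariances equal the true-score covariances, so only the own-variance terms attenuate.
True-score variance = [18.8²·0.92 + 22.3²·0.93] − 318.622 = 787.645 − 318.622 = 469.022.
Reliability = 469.022 / 532.108 = 0.881.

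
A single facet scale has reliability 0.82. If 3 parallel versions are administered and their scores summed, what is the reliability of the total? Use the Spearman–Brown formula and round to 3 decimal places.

ρ_k = kρ / (1 + (k−1)ρ) = 3·0.82 / (1 + 2·0.82) = 2.460 / 2.640 = 0.932.

0.932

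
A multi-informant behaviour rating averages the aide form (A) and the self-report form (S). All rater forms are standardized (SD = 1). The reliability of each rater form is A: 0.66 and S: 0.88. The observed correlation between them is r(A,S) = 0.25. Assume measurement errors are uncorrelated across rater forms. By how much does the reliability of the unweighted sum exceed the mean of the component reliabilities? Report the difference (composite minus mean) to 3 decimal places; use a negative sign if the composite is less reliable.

0.046

Var(sum) = 2 + 0.5 = 2.5; true-score variance = 1.54 + 0.5 = 2.04; composite reliability = 0.8160.
Mean component reliability = 0.7700.
Difference = 0.8160 − 0.7700 = 0.046.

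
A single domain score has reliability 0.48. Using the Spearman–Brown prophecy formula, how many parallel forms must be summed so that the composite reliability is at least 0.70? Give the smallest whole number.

k ≥ ρ*(1−ρ₁)/(ρ₁(1−ρ*)) = 0.70·0.52 / (0.48·0.30) = 2.528.
Smallest integer k = 3.

3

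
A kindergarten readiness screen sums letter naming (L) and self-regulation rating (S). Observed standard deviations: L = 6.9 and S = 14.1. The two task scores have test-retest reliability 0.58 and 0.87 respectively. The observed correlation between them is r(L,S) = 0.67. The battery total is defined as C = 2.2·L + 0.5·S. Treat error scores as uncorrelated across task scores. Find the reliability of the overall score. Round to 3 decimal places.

0.756

Var(C) = 2.2²·6.9² + 0.5²·14.1² + 2·[1.1·6.9·14.1·0.67] = 280.135 + 143.405 = 423.54.
Because errors are independent across components, Cov(Tᵢ,Tⱼ) = Cov(Xᵢ,Xⱼ); the off-diagonal part of the true-score variance is the same as above.
True-score variance = [2.2²·6.9²·0.58 + 0.5²·14.1²·0.87] + 143.405 = 176.892 + 143.405 = 320.297.
Reliability = 320.297 / 423.54 = 0.756.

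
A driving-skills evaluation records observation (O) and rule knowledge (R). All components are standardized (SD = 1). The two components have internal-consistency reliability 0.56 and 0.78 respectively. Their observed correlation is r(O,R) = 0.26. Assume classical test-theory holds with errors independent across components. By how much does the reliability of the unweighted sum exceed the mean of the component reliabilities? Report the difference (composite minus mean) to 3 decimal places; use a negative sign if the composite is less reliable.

0.068

Var(sum) = 2 + 0.52 = 2.52; true-score variance = 1.34 + 0.52 = 1.86; composite reliability = 0.7381.
Mean component reliability = 0.6700.
Difference = 0.7381 − 0.6700 = 0.068.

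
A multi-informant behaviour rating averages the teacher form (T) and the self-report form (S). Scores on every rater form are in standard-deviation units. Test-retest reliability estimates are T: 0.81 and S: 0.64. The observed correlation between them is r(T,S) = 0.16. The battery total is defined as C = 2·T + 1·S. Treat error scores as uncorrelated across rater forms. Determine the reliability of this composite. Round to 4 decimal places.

0.8014

Var(C) = 2² + 1 + 2·[2·0.16] = 5 + 0.64 = 5.64.
With uncorrelated errors the cross-covariances are all true-score covariance, so they carry over unchanged; only the diagonal terms shrink to ρᵢσᵢ².
True-score variance = [2²·0.81 + 0.64] + 0.64 = 3.88 + 0.64 = 4.52.
Reliability = 4.52 / 5.64 = 0.8014.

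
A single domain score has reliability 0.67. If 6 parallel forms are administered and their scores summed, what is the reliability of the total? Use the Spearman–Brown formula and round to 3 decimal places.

0.924

ρ_k = kρ / (1 + (k−1)ρ) = 6·0.67 / (1 + 5·0.67) = 4.020 / 4.350 = 0.924.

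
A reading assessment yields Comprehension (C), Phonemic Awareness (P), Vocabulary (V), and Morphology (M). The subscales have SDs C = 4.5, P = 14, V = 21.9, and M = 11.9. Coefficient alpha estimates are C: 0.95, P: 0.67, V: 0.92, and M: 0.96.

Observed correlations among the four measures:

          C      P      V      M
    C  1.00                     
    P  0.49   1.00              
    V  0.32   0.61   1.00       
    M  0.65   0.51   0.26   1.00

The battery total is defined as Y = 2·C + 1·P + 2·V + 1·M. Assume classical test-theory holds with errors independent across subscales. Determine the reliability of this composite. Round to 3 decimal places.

0.944

Var(Y) = 2²·4.5² + 14² + 2²·21.9² + 11.9² + 2·[2·4.5·14·0.49 + 4·4.5·21.9·0.32 + 2·4.5·11.9·0.65 + 2·14·21.9·0.61 + 14·11.9·0.51 + 2·21.9·11.9·0.26] = 2337.05 + 1704.07 = 4041.12.
Under uncorrelated errors the observed covariances equal the true-score covariances, so only the own-variance terms attenuate.
True-score variance = [2²·4.5²·0.95 + 14²·0.67 + 2²·21.9²·0.92 + 11.9²·0.96] + 1704.07 = 2109.18 + 1704.07 = 3813.25.
Reliability = 3813.25 / 4041.12 = 0.944.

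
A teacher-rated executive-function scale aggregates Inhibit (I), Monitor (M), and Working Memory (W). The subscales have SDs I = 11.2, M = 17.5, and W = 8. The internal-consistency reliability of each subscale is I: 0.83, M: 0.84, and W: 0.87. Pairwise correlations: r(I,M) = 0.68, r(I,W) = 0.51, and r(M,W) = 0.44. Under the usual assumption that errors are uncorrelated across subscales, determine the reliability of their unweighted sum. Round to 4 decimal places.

0.9195

Var(I+M+W) = 11.2² + 17.5² + 8² + 2·[11.2·17.5·0.68 + 11.2·8·0.51 + 17.5·8·0.44] = 495.69 + 481.152 = 976.842.
Because errors are independent across components, Cov(Tᵢ,Tⱼ) = Cov(Xᵢ,Xⱼ); the off-diagonal part of the true-score variance is the same as above.
True-score variance = [11.2²·0.83 + 17.5²·0.84 + 8²·0.87] + 481.152 = 417.045 + 481.152 = 898.197.
Reliability = 898.197 / 976.842 = 0.9195.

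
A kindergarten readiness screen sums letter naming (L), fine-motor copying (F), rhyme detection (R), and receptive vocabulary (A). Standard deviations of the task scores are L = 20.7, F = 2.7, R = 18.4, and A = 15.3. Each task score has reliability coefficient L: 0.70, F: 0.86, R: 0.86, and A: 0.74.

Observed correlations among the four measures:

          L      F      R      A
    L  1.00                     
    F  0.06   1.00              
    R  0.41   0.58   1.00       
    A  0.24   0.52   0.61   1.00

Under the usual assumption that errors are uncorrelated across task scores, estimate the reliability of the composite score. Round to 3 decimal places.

0.876

Var(L+F+R+A) = 20.7² + 2.7² + 18.4² + 15.3² + 2·[20.7·2.7·0.06 + 20.7·18.4·0.41 + 20.7·15.3·0.24 + 2.7·18.4·0.58 + 2.7·15.3·0.52 + 18.4·15.3·0.61] = 1008.43 + 915.095 = 1923.52.
Because errors are independent across components, Cov(Tᵢ,Tⱼ) = Cov(Xᵢ,Xⱼ); the off-diagonal part of the true-score variance is the same as above.
True-score variance = [20.7²·0.70 + 2.7²·0.86 + 18.4²·0.86 + 15.3²·0.74] + 915.095 = 770.601 + 915.095 = 1685.7.
Reliability = 1685.7 / 1923.52 = 0.876.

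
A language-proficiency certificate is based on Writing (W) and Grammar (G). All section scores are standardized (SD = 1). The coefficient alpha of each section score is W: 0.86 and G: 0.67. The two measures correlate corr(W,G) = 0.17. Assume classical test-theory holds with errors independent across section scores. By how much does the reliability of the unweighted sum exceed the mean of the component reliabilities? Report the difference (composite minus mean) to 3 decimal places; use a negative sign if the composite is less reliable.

Var(sum) = 2 + 0.34 = 2.34; true-score variance = 1.53 + 0.34 = 1.87; composite reliability = 0.7991.
Mean component reliability = 0.7650.
Difference = 0.7991 − 0.7650 = 0.034.

0.034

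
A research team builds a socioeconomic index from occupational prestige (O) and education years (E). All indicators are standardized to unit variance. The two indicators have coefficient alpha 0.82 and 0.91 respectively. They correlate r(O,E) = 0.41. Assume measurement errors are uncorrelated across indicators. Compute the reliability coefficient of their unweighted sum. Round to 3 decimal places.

Var(O+E) = 2 + 2·[0.41] = 2 + 0.82 = 2.82.
Because errors are independent across components, Cov(Tᵢ,Tⱼ) = Cov(Xᵢ,Xⱼ); the off-diagonal part of the true-score variance is the same as above.
True-score variance = [0.82 + 0.91] + 0.82 = 1.73 + 0.82 = 2.55.
Reliability = 2.55 / 2.82 = 0.904.

0.904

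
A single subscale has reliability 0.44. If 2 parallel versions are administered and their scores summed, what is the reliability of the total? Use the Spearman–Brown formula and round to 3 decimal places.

0.611

ρ_k = kρ / (1 + (k−1)ρ) = 2·0.44 / (1 + 1·0.44) = 0.880 / 1.440 = 0.611.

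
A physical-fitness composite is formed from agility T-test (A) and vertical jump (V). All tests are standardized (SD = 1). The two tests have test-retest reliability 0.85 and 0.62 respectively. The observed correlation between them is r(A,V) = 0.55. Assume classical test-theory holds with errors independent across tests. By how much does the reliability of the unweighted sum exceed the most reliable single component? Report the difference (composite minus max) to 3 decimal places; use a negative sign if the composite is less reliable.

-0.021

Var(sum) = 2 + 1.1 = 3.1; true-score variance = 1.47 + 1.1 = 2.57; composite reliability = 0.8290.
Max component reliability = 0.8500.
Difference = 0.8290 − 0.8500 = -0.021.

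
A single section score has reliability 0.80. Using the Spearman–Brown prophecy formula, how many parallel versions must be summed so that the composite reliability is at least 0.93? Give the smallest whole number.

4

k ≥ ρ*(1−ρ₁)/(ρ₁(1−ρ*)) = 0.93·0.20 / (0.80·0.07) = 3.321.
Smallest integer k = 4.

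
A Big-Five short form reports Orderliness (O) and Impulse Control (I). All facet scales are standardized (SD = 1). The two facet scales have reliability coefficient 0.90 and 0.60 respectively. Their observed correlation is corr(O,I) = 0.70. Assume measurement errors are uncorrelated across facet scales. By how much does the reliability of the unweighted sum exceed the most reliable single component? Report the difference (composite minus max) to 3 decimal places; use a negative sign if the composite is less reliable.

-0.047

Var(sum) = 2 + 1.4 = 3.4; true-score variance = 1.5 + 1.4 = 2.9; composite reliability = 0.8529.
Max component reliability = 0.9000.
Difference = 0.8529 − 0.9000 = -0.047.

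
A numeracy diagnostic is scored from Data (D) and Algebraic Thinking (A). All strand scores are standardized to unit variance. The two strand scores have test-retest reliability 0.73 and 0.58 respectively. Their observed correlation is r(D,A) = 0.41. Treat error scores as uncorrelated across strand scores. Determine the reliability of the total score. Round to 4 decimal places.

0.7553

Var(D+A) = 2 + 2·[0.41] = 2 + 0.82 = 2.82.
Because errors are independent across components, Cov(Tᵢ,Tⱼ) = Cov(Xᵢ,Xⱼ); the off-diagonal part of the true-score variance is the same as above.
True-score variance = [0.73 + 0.58] + 0.82 = 1.31 + 0.82 = 2.13.
Reliability = 2.13 / 2.82 = 0.7553.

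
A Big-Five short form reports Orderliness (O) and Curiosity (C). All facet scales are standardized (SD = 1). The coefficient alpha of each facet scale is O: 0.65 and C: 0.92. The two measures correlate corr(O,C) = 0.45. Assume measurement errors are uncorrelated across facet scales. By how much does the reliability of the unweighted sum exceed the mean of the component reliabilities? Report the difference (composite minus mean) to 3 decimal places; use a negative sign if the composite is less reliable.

0.067

Var(sum) = 2 + 0.9 = 2.9; true-score variance = 1.57 + 0.9 = 2.47; composite reliability = 0.8517.
Mean component reliability = 0.7850.
Difference = 0.8517 − 0.7850 = 0.067.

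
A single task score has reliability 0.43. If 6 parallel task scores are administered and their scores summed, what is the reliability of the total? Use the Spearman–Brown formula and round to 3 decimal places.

0.819

ρ_k = kρ / (1 + (k−1)ρ) = 6·0.43 / (1 + 5·0.43) = 2.580 / 3.150 = 0.819.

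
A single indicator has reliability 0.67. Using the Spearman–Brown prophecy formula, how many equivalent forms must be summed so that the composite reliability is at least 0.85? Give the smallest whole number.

k ≥ ρ*(1−ρ₁)/(ρ₁(1−ρ*)) = 0.85·0.33 / (0.67·0.15) = 2.791.
Smallest integer k = 3.

3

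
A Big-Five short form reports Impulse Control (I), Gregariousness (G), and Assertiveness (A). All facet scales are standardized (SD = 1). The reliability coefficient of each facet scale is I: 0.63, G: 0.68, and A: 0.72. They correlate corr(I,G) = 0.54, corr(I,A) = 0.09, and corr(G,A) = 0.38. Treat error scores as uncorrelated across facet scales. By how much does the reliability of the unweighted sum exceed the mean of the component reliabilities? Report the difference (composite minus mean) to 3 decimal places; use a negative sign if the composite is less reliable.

0.130

Var(sum) = 3 + 2.02 = 5.02; true-score variance = 2.03 + 2.02 = 4.05; composite reliability = 0.8068.
Mean component reliability = 0.6767.
Difference = 0.8068 − 0.6767 = 0.130.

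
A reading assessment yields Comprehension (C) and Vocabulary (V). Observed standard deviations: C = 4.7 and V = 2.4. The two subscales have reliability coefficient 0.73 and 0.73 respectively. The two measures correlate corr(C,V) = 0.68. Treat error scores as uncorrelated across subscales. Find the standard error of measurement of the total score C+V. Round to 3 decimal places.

Var(total) = 27.85 + 15.3408 = 43.1908.
True-score variance = 20.3305 + 15.3408 = 35.6713, so reliability = 0.8259.
Error variance = 43.1908 − 35.6713 = 7.5195; SEM = √7.5195 = 2.742.

2.742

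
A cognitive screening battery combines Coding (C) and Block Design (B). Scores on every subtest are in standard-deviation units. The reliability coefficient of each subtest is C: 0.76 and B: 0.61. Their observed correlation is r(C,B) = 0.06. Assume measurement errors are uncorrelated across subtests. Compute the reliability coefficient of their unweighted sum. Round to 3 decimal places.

Var(C+B) = 2 + 2·[0.06] = 2 + 0.12 = 2.12.
Because errors are independent across components, Cov(Tᵢ,Tⱼ) = Cov(Xᵢ,Xⱼ); the off-diagonal part of the true-score variance is the same as above.
True-score variance = [0.76 + 0.61] + 0.12 = 1.37 + 0.12 = 1.49.
Reliability = 1.49 / 2.12 = 0.703.

0.703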